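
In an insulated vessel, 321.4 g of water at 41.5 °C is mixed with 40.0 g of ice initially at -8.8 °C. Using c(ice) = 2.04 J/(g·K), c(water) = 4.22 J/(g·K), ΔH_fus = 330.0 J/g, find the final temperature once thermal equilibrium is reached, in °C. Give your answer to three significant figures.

Heat to bring ice to 0 °C and melt it: q₁ = 40.0×2.04×8.8 + 40.0×330.0 = 13918 J
Heat the water can supply cooling to 0 °C: 321.4×4.22×41.5 = 56286.8 J > q₁, so all ice melts.
Energy balance: 321.4×4.22×(41.5 − T) = 13918 + 40.0×4.22×(T − 0)
1356.308(41.5 − T) = 13918 + 168.8 T
56286.8 − 13918 = 1525.108 T
T = 42368.8 / 1525.108 = 27.78 °C

T_f = 27.8 °C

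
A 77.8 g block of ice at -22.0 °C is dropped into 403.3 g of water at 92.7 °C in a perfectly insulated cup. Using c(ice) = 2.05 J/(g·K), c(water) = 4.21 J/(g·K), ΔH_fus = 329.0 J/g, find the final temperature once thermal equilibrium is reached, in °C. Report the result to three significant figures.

Heat to bring ice to 0 °C and melt it: q₁ = 77.8×2.05×22.0 + 77.8×329.0 = 29105 J
Heat the water can supply cooling to 0 °C: 403.3×4.21×92.7 = 157395 J > q₁, so all ice melts.
Energy balance: 403.3×4.21×(92.7 − T) = 29105 + 77.8×4.21×(T − 0)
1697.893(92.7 − T) = 29105 + 327.538 T
157395 − 29105 = 2025.431 T
T = 128290 / 2025.431 = 63.34 °C

T_f = 63.3 °C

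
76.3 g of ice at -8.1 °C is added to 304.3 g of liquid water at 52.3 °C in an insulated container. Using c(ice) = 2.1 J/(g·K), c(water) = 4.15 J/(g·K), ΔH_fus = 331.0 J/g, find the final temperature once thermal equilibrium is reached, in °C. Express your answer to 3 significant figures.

T_f = 25.0 °C

Heat to bring ice to 0 °C and melt it: q₁ = 76.3×2.1×8.1 + 76.3×331.0 = 26553 J
Heat the water can supply cooling to 0 °C: 304.3×4.15×52.3 = 66046.8 J > q₁, so all ice melts.
Energy balance: 304.3×4.15×(52.3 − T) = 26553 + 76.3×4.15×(T − 0)
1262.845(52.3 − T) = 26553 + 316.645 T
66046.8 − 26553 = 1579.490 T
T = 39493.8 / 1579.490 = 25.00 °C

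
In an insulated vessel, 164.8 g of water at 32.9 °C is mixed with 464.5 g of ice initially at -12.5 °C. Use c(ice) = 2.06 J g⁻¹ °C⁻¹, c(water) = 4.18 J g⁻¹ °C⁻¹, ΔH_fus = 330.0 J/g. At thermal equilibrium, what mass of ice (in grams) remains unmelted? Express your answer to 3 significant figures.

m_ice remaining = 432 g

Heat to warm all ice to 0 °C: 464.5×2.06×12.5 = 11961 J
Heat released by water cooling to 0 °C: 164.8×4.18×32.9 = 22664 J
22664 J < 11961 + 464.5×330.0 = 165246 J, so not all ice melts; final T = 0 °C.
Heat left for melting: 22664 − 11961 = 10703 J
Mass melted = 10703 / 330.0 = 32.43 g
Ice remaining = 464.5 − 32.43 = 432.07 g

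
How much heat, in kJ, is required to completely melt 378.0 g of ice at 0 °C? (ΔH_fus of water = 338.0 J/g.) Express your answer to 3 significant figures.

q = m × ΔH_fus = 378.0 × 338.0 = 127800 J = 128 kJ

q = 128 kJ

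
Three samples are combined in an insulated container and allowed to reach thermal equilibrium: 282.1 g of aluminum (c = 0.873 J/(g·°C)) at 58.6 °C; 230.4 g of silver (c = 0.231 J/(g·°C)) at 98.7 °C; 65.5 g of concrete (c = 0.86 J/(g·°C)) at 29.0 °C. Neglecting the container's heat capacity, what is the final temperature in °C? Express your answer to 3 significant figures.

T_f = 59.9 °C

Σ mᵢcᵢ(T − Tᵢ) = 0  ⇒  T = Σ mᵢcᵢTᵢ / Σ mᵢcᵢ
Σ mᵢcᵢ = 282.1×0.873 + 230.4×0.231 + 65.5×0.86 = 355.8257
Σ mᵢcᵢTᵢ = 246.2733×58.6 + 53.2224×98.7 + 56.33×29.0 = 21318
T = 21318 / 355.8257 = 59.91 °C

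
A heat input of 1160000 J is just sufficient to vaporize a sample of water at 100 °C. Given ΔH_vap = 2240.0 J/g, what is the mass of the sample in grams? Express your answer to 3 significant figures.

m = 518 g

m = q / ΔH_vap = 1160000 J / 2240.0 J/g = 518 g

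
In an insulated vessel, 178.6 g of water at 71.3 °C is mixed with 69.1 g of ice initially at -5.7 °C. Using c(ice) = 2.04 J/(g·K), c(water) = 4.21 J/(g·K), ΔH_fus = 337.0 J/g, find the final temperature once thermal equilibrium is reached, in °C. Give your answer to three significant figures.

Heat to bring ice to 0 °C and melt it: q₁ = 69.1×2.04×5.7 + 69.1×337.0 = 24090 J
Heat the water can supply cooling to 0 °C: 178.6×4.21×71.3 = 53610.9 J > q₁, so all ice melts.
Energy balance: 178.6×4.21×(71.3 − T) = 24090 + 69.1×4.21×(T − 0)
751.906(71.3 − T) = 24090 + 290.911 T
53610.9 − 24090 = 1042.817 T
T = 29520.9 / 1042.817 = 28.31 °C

T_f = 28.3 °C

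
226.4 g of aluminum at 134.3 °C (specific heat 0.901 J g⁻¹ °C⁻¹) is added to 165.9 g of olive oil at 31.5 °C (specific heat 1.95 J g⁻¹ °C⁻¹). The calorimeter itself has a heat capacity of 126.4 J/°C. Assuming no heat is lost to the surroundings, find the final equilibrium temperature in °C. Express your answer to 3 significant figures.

T_f = 63.6 °C

Heat lost by aluminum = heat gained by olive oil + calorimeter.
(226.4)(0.901)(134.3 − T) = [(165.9)(1.95) + 126.4](T − 31.5)
203.9864 (134.3 − T) = 449.905 (T − 31.5)
27395 − 203.9864 T = 449.905 T − 14172
41567 = 653.8914 T
T = 63.57 °C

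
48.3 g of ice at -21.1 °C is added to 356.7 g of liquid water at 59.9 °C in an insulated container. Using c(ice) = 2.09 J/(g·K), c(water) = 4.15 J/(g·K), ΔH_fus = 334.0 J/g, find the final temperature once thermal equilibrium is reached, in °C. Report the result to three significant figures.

T_f = 41.9 °C

Heat to bring ice to 0 °C and melt it: q₁ = 48.3×2.09×21.1 + 48.3×334.0 = 18262 J
Heat the water can supply cooling to 0 °C: 356.7×4.15×59.9 = 88670.3 J > q₁, so all ice melts.
Energy balance: 356.7×4.15×(59.9 − T) = 18262 + 48.3×4.15×(T − 0)
1480.305(59.9 − T) = 18262 + 200.445 T
88670.3 − 18262 = 1680.750 T
T = 70408.3 / 1680.750 = 41.89 °C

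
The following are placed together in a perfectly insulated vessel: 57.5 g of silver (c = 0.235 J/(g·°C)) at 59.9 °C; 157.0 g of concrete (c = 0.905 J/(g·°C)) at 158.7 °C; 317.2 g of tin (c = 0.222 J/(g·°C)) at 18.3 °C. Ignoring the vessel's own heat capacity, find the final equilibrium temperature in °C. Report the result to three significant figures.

Σ mᵢcᵢ(T − Tᵢ) = 0  ⇒  T = Σ mᵢcᵢTᵢ / Σ mᵢcᵢ
Σ mᵢcᵢ = 57.5×0.235 + 157.0×0.905 + 317.2×0.222 = 226.0159
Σ mᵢcᵢTᵢ = 13.5125×59.9 + 142.085×158.7 + 70.4184×18.3 = 24647
T = 24647 / 226.0159 = 109.0 °C

T_f = 109 °C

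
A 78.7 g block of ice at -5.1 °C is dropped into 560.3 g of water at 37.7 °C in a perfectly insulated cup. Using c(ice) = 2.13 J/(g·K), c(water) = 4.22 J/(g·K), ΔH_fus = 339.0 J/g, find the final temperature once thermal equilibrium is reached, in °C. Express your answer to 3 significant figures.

Heat to bring ice to 0 °C and melt it: q₁ = 78.7×2.13×5.1 + 78.7×339.0 = 27534 J
Heat the water can supply cooling to 0 °C: 560.3×4.22×37.7 = 89140.4 J > q₁, so all ice melts.
Energy balance: 560.3×4.22×(37.7 − T) = 27534 + 78.7×4.22×(T − 0)
2364.466(37.7 − T) = 27534 + 332.114 T
89140.4 − 27534 = 2696.580 T
T = 61606.4 / 2696.580 = 22.846 °C

T_f = 22.8 °C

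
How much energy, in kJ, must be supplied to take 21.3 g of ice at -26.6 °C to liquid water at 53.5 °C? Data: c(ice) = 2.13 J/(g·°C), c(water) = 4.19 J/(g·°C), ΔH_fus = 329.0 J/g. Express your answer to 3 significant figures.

q = 13.0 kJ

q1 (heat ice -26.6→0.0 °C): 21.3 × 2.13 × 26.6 = 1207 J
q2 (melt at 0 °C): 21.3 × 329.0 = 7008 J
q3 (heat water 0.0→53.5 °C): 21.3 × 4.19 × 53.5 = 4775 J
Total: 1207 + 7008 + 4775 = 12990 J = 13.0 kJ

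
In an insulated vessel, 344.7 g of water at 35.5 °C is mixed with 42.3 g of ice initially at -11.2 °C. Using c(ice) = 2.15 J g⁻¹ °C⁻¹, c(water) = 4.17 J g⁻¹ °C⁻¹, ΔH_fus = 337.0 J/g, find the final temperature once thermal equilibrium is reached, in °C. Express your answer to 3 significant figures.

Heat to bring ice to 0 °C and melt it: q₁ = 42.3×2.15×11.2 + 42.3×337.0 = 15274 J
Heat the water can supply cooling to 0 °C: 344.7×4.17×35.5 = 51027.7 J > q₁, so all ice melts.
Energy balance: 344.7×4.17×(35.5 − T) = 15274 + 42.3×4.17×(T − 0)
1437.399(35.5 − T) = 15274 + 176.391 T
51027.7 − 15274 = 1613.790 T
T = 35753.7 / 1613.790 = 22.16 °C

T_f = 22.2 °C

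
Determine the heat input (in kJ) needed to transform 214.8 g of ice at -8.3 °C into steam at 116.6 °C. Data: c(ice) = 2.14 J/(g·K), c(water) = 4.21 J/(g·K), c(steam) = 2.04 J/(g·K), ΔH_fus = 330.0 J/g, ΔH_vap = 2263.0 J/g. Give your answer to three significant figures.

q = 658 kJ

q1 (heat ice -8.3→0.0 °C): 214.8 × 2.14 × 8.3 = 3815 J
q2 (melt at 0 °C): 214.8 × 330.0 = 70884 J
q3 (heat water 0.0→100.0 °C): 214.8 × 4.21 × 100.0 = 90431 J
q4 (vaporize at 100 °C): 214.8 × 2263.0 = 486092 J
q5 (heat steam 100.0→116.6 °C): 214.8 × 2.04 × 16.6 = 7274 J
Total: 3815 + 70884 + 90431 + 486092 + 7274 = 658496 J = 658 kJ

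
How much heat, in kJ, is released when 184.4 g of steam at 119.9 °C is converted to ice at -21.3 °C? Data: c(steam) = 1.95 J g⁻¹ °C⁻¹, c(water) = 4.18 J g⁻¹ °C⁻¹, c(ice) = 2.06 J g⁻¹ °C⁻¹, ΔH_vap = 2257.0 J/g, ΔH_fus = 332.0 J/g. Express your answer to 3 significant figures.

q1 (cool steam 119.9→100 °C): 184.4 × 1.95 × 19.9 = 7156 J
q2 (condense at 100 °C): 184.4 × 2257.0 = 416191 J
q3 (cool water 100→0 °C): 184.4 × 4.18 × 100.0 = 77079 J
q4 (freeze at 0 °C): 184.4 × 332.0 = 61221 J
q5 (cool ice 0→-21.3 °C): 184.4 × 2.06 × 21.3 = 8091 J
Total: 7156 + 416191 + 77079 + 61221 + 8091 = 569738 J = 570 kJ

q = 570 kJ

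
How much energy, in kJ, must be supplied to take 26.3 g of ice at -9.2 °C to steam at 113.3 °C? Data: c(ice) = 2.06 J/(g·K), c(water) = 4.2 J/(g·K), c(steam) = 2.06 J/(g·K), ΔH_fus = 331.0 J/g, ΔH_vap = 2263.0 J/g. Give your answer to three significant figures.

q1 (heat ice -9.2→0.0 °C): 26.3 × 2.06 × 9.2 = 498 J
q2 (melt at 0 °C): 26.3 × 331.0 = 8705 J
q3 (heat water 0.0→100.0 °C): 26.3 × 4.2 × 100.0 = 11046 J
q4 (vaporize at 100 °C): 26.3 × 2263.0 = 59517 J
q5 (heat steam 100.0→113.3 °C): 26.3 × 2.06 × 13.3 = 721 J
Total: 498 + 8705 + 11046 + 59517 + 721 = 80487 J = 80.5 kJ

q = 80.5 kJ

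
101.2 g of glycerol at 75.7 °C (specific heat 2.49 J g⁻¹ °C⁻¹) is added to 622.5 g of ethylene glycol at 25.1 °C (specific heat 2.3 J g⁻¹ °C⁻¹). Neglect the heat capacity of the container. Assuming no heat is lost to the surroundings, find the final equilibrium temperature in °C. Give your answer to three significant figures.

Heat lost by glycerol = heat gained by ethylene glycol.
(101.2)(2.49)(75.7 − T) = (622.5)(2.3)(T − 25.1)
251.988 (75.7 − T) = 1431.75 (T − 25.1)
19075 − 251.988 T = 1431.75 T − 35937
55012 = 1683.738 T
T = 32.67 °C

T_f = 32.7 °C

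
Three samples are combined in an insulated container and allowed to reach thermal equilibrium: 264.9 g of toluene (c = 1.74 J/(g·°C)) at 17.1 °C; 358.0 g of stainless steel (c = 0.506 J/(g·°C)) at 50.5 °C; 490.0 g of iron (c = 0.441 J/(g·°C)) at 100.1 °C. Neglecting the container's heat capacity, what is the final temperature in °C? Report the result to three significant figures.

T_f = 45.1 °C

Σ mᵢcᵢ(T − Tᵢ) = 0  ⇒  T = Σ mᵢcᵢTᵢ / Σ mᵢcᵢ
Σ mᵢcᵢ = 264.9×1.74 + 358.0×0.506 + 490.0×0.441 = 858.164
Σ mᵢcᵢTᵢ = 460.926×17.1 + 181.148×50.5 + 216.09×100.1 = 38660.4
T = 38660.4 / 858.164 = 45.05 °C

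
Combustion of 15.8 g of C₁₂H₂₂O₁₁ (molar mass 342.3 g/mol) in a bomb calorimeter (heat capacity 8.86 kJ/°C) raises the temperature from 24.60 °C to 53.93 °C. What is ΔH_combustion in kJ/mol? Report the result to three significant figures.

ΔT = 53.93 − 24.60 = 29.33 °C
q_cal = C_cal × ΔT = 8.86 × 29.33 = 259.8638 kJ
n = 15.8 / 342.3 = 0.04616 mol
q_rxn = −q_cal = -259.8638 kJ
ΔH = -259.8638 / 0.04616 = -5630 kJ/mol

ΔH = -5630 kJ/mol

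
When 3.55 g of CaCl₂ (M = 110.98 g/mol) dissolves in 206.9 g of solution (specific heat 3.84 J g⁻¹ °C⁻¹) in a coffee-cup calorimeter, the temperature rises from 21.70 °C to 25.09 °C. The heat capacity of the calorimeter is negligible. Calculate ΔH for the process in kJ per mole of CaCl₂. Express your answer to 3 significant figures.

ΔH = -84.2 kJ/mol

|ΔT| = |25.09 − 21.70| = 3.39 °C
|q_surr| = (206.9 × 3.84) × 3.39 = 794.496 × 3.39 = 2693 J
n(CaCl₂) = 3.55 / 110.98 = 0.03199 mol
Temperature rose, so q_rxn = −|q_surr| = -2.693 kJ
ΔH = q_rxn / n = -84.18 kJ/mol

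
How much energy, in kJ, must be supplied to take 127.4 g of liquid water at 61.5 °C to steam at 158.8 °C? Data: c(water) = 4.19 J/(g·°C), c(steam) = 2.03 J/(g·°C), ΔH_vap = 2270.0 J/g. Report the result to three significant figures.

q1 (heat water 61.5→100.0 °C): 127.4 × 4.19 × 38.5 = 20552 J
q2 (vaporize at 100 °C): 127.4 × 2270.0 = 289198 J
q3 (heat steam 100.0→158.8 °C): 127.4 × 2.03 × 58.8 = 15207 J
Total: 20552 + 289198 + 15207 = 324957 J = 325 kJ

q = 325 kJ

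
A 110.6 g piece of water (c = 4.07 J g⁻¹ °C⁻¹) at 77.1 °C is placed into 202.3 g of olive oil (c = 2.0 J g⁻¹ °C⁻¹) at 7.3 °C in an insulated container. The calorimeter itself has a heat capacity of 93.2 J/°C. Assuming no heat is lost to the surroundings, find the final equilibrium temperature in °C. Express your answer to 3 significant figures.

Heat lost by water = heat gained by olive oil + calorimeter.
(110.6)(4.07)(77.1 − T) = [(202.3)(2.0) + 93.2](T − 7.3)
450.142 (77.1 − T) = 497.8 (T − 7.3)
34706 − 450.142 T = 497.8 T − 3633.9
38339.9 = 947.942 T
T = 40.445 °C

T_f = 40.4 °C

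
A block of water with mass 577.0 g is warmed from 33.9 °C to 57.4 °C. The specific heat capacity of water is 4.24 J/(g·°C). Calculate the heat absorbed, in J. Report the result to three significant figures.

q = m c ΔT = 577.0 × 4.24 × (57.4 − 33.9)
q = 577.0 × 4.24 × 23.5 = 57490 J

q = 57500 J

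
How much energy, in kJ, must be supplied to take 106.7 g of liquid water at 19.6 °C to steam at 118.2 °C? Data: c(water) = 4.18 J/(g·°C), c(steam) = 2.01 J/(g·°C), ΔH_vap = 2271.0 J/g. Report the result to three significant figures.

q1 (heat water 19.6→100.0 °C): 106.7 × 4.18 × 80.4 = 35859 J
q2 (vaporize at 100 °C): 106.7 × 2271.0 = 242316 J
q3 (heat steam 100.0→118.2 °C): 106.7 × 2.01 × 18.2 = 3903 J
Total: 35859 + 242316 + 3903 = 282078 J = 282 kJ

q = 282 kJ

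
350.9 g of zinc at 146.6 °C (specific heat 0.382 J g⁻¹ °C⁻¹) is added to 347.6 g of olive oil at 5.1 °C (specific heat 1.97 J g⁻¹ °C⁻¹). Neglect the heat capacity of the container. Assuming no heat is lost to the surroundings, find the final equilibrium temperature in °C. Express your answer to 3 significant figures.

Heat lost by zinc = heat gained by olive oil.
(350.9)(0.382)(146.6 − T) = (347.6)(1.97)(T − 5.1)
134.0438 (146.6 − T) = 684.772 (T − 5.1)
19651 − 134.0438 T = 684.772 T − 3492.3
23143.3 = 818.8158 T
T = 28.26 °C

T_f = 28.3 °C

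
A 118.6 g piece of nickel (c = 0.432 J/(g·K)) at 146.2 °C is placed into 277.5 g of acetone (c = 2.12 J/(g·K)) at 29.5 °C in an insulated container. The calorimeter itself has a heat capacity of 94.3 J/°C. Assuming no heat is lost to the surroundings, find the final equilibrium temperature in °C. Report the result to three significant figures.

T_f = 37.6 °C

Heat lost by nickel = heat gained by acetone + calorimeter.
(118.6)(0.432)(146.2 − T) = [(277.5)(2.12) + 94.3](T − 29.5)
51.2352 (146.2 − T) = 682.6 (T − 29.5)
7490.6 − 51.2352 T = 682.6 T − 20137
27627.6 = 733.8352 T
T = 37.648 °C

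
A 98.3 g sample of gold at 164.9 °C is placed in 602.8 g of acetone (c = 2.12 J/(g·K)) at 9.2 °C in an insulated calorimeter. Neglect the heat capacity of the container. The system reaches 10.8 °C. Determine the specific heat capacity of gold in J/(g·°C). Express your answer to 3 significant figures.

q_gained = (602.8 × 2.12) × (10.8 − 9.2) = 2045 J
q_lost = 98.3 × c × (164.9 − 10.8) = 15148.03 c
Set equal: c = 2045 / 15148.03 = 0.135 J/(g·°C)

c = 0.135 J/(g·°C)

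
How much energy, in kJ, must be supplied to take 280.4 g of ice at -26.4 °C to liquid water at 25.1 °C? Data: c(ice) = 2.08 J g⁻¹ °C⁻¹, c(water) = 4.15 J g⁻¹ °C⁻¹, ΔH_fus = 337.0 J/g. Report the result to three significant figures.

q1 (heat ice -26.4→0.0 °C): 280.4 × 2.08 × 26.4 = 15397 J
q2 (melt at 0 °C): 280.4 × 337.0 = 94495 J
q3 (heat water 0.0→25.1 °C): 280.4 × 4.15 × 25.1 = 29208 J
Total: 15397 + 94495 + 29208 = 139100 J = 139 kJ

q = 139 kJ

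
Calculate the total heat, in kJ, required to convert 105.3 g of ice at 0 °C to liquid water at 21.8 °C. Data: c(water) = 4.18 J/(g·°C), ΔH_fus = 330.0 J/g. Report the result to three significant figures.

q = 44.3 kJ

q1 (melt at 0 °C): 105.3 × 330.0 = 34749 J
q2 (heat water 0.0→21.8 °C): 105.3 × 4.18 × 21.8 = 9595 J
Total: 34749 + 9595 = 44344 J = 44.3 kJ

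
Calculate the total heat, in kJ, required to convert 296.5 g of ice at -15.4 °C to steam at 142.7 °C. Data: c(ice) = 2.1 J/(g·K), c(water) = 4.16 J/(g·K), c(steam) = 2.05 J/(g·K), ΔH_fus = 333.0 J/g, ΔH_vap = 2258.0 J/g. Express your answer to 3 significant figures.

q1 (heat ice -15.4→0.0 °C): 296.5 × 2.1 × 15.4 = 9589 J
q2 (melt at 0 °C): 296.5 × 333.0 = 98735 J
q3 (heat water 0.0→100.0 °C): 296.5 × 4.16 × 100.0 = 123344 J
q4 (vaporize at 100 °C): 296.5 × 2258.0 = 669497 J
q5 (heat steam 100.0→142.7 °C): 296.5 × 2.05 × 42.7 = 25954 J
Total: 9589 + 98735 + 123344 + 669497 + 25954 = 927119 J = 927 kJ

q = 927 kJ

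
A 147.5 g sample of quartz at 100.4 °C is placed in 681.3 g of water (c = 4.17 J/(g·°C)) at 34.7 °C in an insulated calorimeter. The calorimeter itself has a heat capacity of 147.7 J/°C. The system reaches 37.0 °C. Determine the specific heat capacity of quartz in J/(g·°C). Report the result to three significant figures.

c = 0.735 J/(g·°C)

q_gained = (681.3 × 4.17 + 147.7) × (37.0 − 34.7) = 6874 J
q_lost = 147.5 × c × (100.4 − 37.0) = 9351.5 c
Set equal: c = 6874 / 9351.5 = 0.735 J/(g·°C)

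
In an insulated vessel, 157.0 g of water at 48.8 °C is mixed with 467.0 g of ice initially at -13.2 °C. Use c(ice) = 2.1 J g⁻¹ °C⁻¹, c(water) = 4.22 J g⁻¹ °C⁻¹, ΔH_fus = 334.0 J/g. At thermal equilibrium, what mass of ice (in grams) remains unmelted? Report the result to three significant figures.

Heat to warm all ice to 0 °C: 467.0×2.1×13.2 = 12945 J
Heat released by water cooling to 0 °C: 157.0×4.22×48.8 = 32332 J
32332 J < 12945 + 467.0×334.0 = 168923 J, so not all ice melts; final T = 0 °C.
Heat left for melting: 32332 − 12945 = 19387 J
Mass melted = 19387 / 334.0 = 58.04 g
Ice remaining = 467.0 − 58.04 = 408.96 g

m_ice remaining = 409 g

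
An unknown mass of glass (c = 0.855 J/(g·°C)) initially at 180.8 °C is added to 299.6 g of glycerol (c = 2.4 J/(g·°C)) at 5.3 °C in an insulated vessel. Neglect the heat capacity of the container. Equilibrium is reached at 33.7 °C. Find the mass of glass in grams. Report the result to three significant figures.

m = 162 g

q_gained = (299.6 × 2.4) × (33.7 − 5.3) = 20420 J
q_lost = m × 0.855 × (180.8 − 33.7) = 125.7705 m
m = 20420 / 125.7705 = 162 g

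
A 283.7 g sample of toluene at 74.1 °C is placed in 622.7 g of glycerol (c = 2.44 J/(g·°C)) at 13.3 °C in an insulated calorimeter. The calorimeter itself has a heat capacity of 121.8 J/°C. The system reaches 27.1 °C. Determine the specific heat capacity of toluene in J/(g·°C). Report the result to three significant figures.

q_gained = (622.7 × 2.44 + 121.8) × (27.1 − 13.3) = 22650 J
q_lost = 283.7 × c × (74.1 − 27.1) = 13333.9 c
Set equal: c = 22650 / 13333.9 = 1.70 J/(g·°C)

c = 1.70 J/(g·°C)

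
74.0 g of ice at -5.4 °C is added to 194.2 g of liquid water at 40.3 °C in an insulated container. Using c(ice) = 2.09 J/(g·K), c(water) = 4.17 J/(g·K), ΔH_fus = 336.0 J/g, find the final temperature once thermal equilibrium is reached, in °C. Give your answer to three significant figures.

T_f = 6.20 °C

Heat to bring ice to 0 °C and melt it: q₁ = 74.0×2.09×5.4 + 74.0×336.0 = 25699 J
Heat the water can supply cooling to 0 °C: 194.2×4.17×40.3 = 32635.5 J > q₁, so all ice melts.
Energy balance: 194.2×4.17×(40.3 − T) = 25699 + 74.0×4.17×(T − 0)
809.814(40.3 − T) = 25699 + 308.58 T
32635.5 − 25699 = 1118.394 T
T = 6936.5 / 1118.394 = 6.202 °C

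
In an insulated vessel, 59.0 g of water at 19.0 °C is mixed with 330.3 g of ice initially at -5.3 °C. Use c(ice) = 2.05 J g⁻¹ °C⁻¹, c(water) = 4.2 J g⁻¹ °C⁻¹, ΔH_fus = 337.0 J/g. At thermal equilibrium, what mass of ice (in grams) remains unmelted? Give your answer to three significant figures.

Heat to warm all ice to 0 °C: 330.3×2.05×5.3 = 3588.7 J
Heat released by water cooling to 0 °C: 59.0×4.2×19.0 = 4708.2 J
4708.2 J < 3588.7 + 330.3×337.0 = 114899.8 J, so not all ice melts; final T = 0 °C.
Heat left for melting: 4708.2 − 3588.7 = 1119.5 J
Mass melted = 1119.5 / 337.0 = 3.322 g
Ice remaining = 330.3 − 3.322 = 326.978 g

m_ice remaining = 327 g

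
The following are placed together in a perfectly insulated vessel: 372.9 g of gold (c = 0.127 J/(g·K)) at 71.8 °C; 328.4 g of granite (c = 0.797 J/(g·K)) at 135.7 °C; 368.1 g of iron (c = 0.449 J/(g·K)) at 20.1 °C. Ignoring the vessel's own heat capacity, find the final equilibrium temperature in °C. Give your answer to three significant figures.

T_f = 89.0 °C

Σ mᵢcᵢ(T − Tᵢ) = 0  ⇒  T = Σ mᵢcᵢTᵢ / Σ mᵢcᵢ
Σ mᵢcᵢ = 372.9×0.127 + 328.4×0.797 + 368.1×0.449 = 474.3700
Σ mᵢcᵢTᵢ = 47.3583×71.8 + 261.7348×135.7 + 165.2769×20.1 = 42240
T = 42240 / 474.3700 = 89.04 °C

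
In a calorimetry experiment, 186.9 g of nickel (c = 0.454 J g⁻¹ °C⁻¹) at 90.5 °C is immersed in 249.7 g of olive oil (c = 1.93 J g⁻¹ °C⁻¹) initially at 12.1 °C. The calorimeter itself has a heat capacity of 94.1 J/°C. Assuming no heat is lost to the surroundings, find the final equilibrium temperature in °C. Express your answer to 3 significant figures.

Heat lost by nickel = heat gained by olive oil + calorimeter.
(186.9)(0.454)(90.5 − T) = [(249.7)(1.93) + 94.1](T − 12.1)
84.8526 (90.5 − T) = 576.021 (T − 12.1)
7679.2 − 84.8526 T = 576.021 T − 6969.9
14649.1 = 660.8736 T
T = 22.17 °C

T_f = 22.2 °C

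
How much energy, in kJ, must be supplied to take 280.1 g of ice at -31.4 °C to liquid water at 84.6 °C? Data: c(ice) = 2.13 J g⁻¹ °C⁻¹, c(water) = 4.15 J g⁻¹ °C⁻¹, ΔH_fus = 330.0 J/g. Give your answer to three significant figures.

q = 210 kJ

q1 (heat ice -31.4→0.0 °C): 280.1 × 2.13 × 31.4 = 18734 J
q2 (melt at 0 °C): 280.1 × 330.0 = 92433 J
q3 (heat water 0.0→84.6 °C): 280.1 × 4.15 × 84.6 = 98340 J
Total: 18734 + 92433 + 98340 = 209507 J = 210 kJ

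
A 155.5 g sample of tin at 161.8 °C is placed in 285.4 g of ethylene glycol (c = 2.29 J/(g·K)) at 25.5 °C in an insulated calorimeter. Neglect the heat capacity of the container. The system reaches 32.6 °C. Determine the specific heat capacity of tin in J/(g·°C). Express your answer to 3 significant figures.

q_gained = (285.4 × 2.29) × (32.6 − 25.5) = 4640 J
q_lost = 155.5 × c × (161.8 − 32.6) = 20090.6 c
Set equal: c = 4640 / 20090.6 = 0.231 J/(g·°C)

c = 0.231 J/(g·°C)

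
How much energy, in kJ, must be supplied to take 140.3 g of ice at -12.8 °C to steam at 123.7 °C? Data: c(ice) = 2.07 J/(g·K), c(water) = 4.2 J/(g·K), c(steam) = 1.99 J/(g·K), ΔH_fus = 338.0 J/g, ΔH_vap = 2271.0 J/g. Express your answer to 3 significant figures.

q = 435 kJ

q1 (heat ice -12.8→0.0 °C): 140.3 × 2.07 × 12.8 = 3717 J
q2 (melt at 0 °C): 140.3 × 338.0 = 47421 J
q3 (heat water 0.0→100.0 °C): 140.3 × 4.2 × 100.0 = 58926 J
q4 (vaporize at 100 °C): 140.3 × 2271.0 = 318621 J
q5 (heat steam 100.0→123.7 °C): 140.3 × 1.99 × 23.7 = 6617 J
Total: 3717 + 47421 + 58926 + 318621 + 6617 = 435302 J = 435 kJ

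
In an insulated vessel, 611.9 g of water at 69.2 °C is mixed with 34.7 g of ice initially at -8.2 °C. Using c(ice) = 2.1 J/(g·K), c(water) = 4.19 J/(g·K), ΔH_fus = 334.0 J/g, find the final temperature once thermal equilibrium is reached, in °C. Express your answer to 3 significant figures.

T_f = 61.0 °C

Heat to bring ice to 0 °C and melt it: q₁ = 34.7×2.1×8.2 + 34.7×334.0 = 12187 J
Heat the water can supply cooling to 0 °C: 611.9×4.19×69.2 = 177419 J > q₁, so all ice melts.
Energy balance: 611.9×4.19×(69.2 − T) = 12187 + 34.7×4.19×(T − 0)
2563.861(69.2 − T) = 12187 + 145.393 T
177419 − 12187 = 2709.254 T
T = 165232 / 2709.254 = 60.99 °C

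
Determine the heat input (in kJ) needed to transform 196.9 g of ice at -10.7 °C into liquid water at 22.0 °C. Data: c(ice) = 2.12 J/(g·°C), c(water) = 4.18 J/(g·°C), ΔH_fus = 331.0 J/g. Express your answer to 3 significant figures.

q1 (heat ice -10.7→0.0 °C): 196.9 × 2.12 × 10.7 = 4466 J
q2 (melt at 0 °C): 196.9 × 331.0 = 65174 J
q3 (heat water 0.0→22.0 °C): 196.9 × 4.18 × 22.0 = 18107 J
Total: 4466 + 65174 + 18107 = 87747 J = 87.7 kJ

q = 87.7 kJ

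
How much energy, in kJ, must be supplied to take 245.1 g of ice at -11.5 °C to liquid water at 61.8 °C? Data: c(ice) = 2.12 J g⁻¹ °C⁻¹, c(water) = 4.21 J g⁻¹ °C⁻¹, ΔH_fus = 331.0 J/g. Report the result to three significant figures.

q1 (heat ice -11.5→0.0 °C): 245.1 × 2.12 × 11.5 = 5976 J
q2 (melt at 0 °C): 245.1 × 331.0 = 81128 J
q3 (heat water 0.0→61.8 °C): 245.1 × 4.21 × 61.8 = 63770 J
Total: 5976 + 81128 + 63770 = 150874 J = 151 kJ

q = 151 kJ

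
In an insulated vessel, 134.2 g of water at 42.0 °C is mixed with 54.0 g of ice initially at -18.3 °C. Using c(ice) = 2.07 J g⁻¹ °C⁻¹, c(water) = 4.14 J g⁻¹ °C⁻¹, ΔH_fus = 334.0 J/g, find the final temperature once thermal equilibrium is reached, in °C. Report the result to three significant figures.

T_f = 4.18 °C

Heat to bring ice to 0 °C and melt it: q₁ = 54.0×2.07×18.3 + 54.0×334.0 = 20081.6 J
Heat the water can supply cooling to 0 °C: 134.2×4.14×42.0 = 23334.70 J > q₁, so all ice melts.
Energy balance: 134.2×4.14×(42.0 − T) = 20081.6 + 54.0×4.14×(T − 0)
555.588(42.0 − T) = 20081.6 + 223.56 T
23334.70 − 20081.6 = 779.148 T
T = 3253.10 / 779.148 = 4.175 °C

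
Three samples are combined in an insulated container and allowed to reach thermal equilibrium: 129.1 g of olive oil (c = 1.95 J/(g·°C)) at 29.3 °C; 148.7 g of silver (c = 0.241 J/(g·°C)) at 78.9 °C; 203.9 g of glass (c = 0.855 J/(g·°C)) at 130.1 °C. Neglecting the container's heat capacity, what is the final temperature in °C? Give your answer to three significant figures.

T_f = 71.2 °C

Σ mᵢcᵢ(T − Tᵢ) = 0  ⇒  T = Σ mᵢcᵢTᵢ / Σ mᵢcᵢ
Σ mᵢcᵢ = 129.1×1.95 + 148.7×0.241 + 203.9×0.855 = 461.9162
Σ mᵢcᵢTᵢ = 251.745×29.3 + 35.8367×78.9 + 174.3345×130.1 = 32885
T = 32885 / 461.9162 = 71.19 °C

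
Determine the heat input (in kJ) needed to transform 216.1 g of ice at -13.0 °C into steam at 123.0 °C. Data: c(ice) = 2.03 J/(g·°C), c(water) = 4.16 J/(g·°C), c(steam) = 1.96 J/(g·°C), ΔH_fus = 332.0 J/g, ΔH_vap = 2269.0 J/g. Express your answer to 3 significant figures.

q1 (heat ice -13.0→0.0 °C): 216.1 × 2.03 × 13.0 = 5703 J
q2 (melt at 0 °C): 216.1 × 332.0 = 71745 J
q3 (heat water 0.0→100.0 °C): 216.1 × 4.16 × 100.0 = 89898 J
q4 (vaporize at 100 °C): 216.1 × 2269.0 = 490331 J
q5 (heat steam 100.0→123.0 °C): 216.1 × 1.96 × 23.0 = 9742 J
Total: 5703 + 71745 + 89898 + 490331 + 9742 = 667419 J = 667 kJ

q = 667 kJ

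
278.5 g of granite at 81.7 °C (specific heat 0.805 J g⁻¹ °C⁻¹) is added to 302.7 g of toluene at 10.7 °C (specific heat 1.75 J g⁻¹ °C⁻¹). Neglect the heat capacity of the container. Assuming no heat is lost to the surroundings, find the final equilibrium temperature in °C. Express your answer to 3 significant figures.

Heat lost by granite = heat gained by toluene.
(278.5)(0.805)(81.7 − T) = (302.7)(1.75)(T − 10.7)
224.1925 (81.7 − T) = 529.725 (T − 10.7)
18317 − 224.1925 T = 529.725 T − 5668.1
23985.1 = 753.9175 T
T = 31.81 °C

T_f = 31.8 °C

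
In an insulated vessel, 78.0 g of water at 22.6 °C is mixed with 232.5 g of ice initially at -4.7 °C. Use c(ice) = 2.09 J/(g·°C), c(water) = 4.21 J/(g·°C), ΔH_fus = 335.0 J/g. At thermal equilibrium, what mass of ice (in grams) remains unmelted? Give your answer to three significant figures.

m_ice remaining = 217 g

Heat to warm all ice to 0 °C: 232.5×2.09×4.7 = 2283.8 J
Heat released by water cooling to 0 °C: 78.0×4.21×22.6 = 7421.4 J
7421.4 J < 2283.8 + 232.5×335.0 = 80171.3 J, so not all ice melts; final T = 0 °C.
Heat left for melting: 7421.4 − 2283.8 = 5137.6 J
Mass melted = 5137.6 / 335.0 = 15.34 g
Ice remaining = 232.5 − 15.34 = 217.16 g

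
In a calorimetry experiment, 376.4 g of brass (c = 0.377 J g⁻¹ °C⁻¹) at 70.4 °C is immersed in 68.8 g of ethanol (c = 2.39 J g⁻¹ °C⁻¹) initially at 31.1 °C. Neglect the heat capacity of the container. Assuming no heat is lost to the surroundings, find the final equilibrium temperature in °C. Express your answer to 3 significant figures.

T_f = 49.3 °C

Heat lost by brass = heat gained by ethanol.
(376.4)(0.377)(70.4 − T) = (68.8)(2.39)(T − 31.1)
141.9028 (70.4 − T) = 164.432 (T − 31.1)
9990.0 − 141.9028 T = 164.432 T − 5113.8
15103.8 = 306.3348 T
T = 49.30 °C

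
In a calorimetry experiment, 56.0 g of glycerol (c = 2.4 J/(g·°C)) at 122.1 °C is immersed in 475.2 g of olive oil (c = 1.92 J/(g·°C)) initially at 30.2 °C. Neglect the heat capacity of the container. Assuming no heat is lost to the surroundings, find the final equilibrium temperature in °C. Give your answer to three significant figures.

T_f = 42.0 °C

Heat lost by glycerol = heat gained by olive oil.
(56.0)(2.4)(122.1 − T) = (475.2)(1.92)(T − 30.2)
134.4 (122.1 − T) = 912.384 (T − 30.2)
16410 − 134.4 T = 912.384 T − 27554
43964 = 1046.784 T
T = 42.00 °C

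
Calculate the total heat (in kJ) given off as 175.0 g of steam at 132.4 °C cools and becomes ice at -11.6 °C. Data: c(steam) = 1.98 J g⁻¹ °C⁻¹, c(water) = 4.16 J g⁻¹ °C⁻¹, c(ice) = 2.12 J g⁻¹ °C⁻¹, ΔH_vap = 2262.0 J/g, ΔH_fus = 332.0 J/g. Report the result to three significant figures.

q1 (cool steam 132.4→100 °C): 175.0 × 1.98 × 32.4 = 11227 J
q2 (condense at 100 °C): 175.0 × 2262.0 = 395850 J
q3 (cool water 100→0 °C): 175.0 × 4.16 × 100.0 = 72800 J
q4 (freeze at 0 °C): 175.0 × 332.0 = 58100 J
q5 (cool ice 0→-11.6 °C): 175.0 × 2.12 × 11.6 = 4304 J
Total: 11227 + 395850 + 72800 + 58100 + 4304 = 542281 J = 542 kJ

q = 542 kJ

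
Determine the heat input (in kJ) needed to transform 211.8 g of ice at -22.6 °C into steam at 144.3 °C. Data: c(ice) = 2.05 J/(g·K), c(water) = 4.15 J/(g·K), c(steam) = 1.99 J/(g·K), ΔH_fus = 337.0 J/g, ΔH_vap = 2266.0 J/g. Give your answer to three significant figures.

q1 (heat ice -22.6→0.0 °C): 211.8 × 2.05 × 22.6 = 9813 J
q2 (melt at 0 °C): 211.8 × 337.0 = 71377 J
q3 (heat water 0.0→100.0 °C): 211.8 × 4.15 × 100.0 = 87897 J
q4 (vaporize at 100 °C): 211.8 × 2266.0 = 479939 J
q5 (heat steam 100.0→144.3 °C): 211.8 × 1.99 × 44.3 = 18672 J
Total: 9813 + 71377 + 87897 + 479939 + 18672 = 667698 J = 668 kJ

q = 668 kJ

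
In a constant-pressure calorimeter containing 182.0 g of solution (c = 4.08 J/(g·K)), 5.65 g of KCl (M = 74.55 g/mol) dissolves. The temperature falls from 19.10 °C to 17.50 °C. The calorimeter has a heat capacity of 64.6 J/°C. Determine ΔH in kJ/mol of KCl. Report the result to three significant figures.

ΔH = 17.0 kJ/mol

|ΔT| = |17.50 − 19.10| = 1.60 °C
|q_surr| = (182.0 × 4.08 + 64.6) × 1.60 = 807.16 × 1.60 = 1291 J
n(KCl) = 5.65 / 74.55 = 0.07579 mol
Temperature fell, so q_rxn = +|q_surr| = 1.291 kJ
ΔH = q_rxn / n = 17.03 kJ/mol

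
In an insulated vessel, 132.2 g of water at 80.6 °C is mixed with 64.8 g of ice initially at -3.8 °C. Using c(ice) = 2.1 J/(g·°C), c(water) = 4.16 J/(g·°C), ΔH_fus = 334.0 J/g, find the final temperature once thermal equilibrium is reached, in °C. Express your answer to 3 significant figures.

Heat to bring ice to 0 °C and melt it: q₁ = 64.8×2.1×3.8 + 64.8×334.0 = 22160 J
Heat the water can supply cooling to 0 °C: 132.2×4.16×80.6 = 44326.1 J > q₁, so all ice melts.
Energy balance: 132.2×4.16×(80.6 − T) = 22160 + 64.8×4.16×(T − 0)
549.952(80.6 − T) = 22160 + 269.568 T
44326.1 − 22160 = 819.520 T
T = 22166.1 / 819.520 = 27.048 °C

T_f = 27.0 °C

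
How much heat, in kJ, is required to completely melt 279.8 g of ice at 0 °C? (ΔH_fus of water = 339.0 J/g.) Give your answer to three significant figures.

q = 94.9 kJ

q = m × ΔH_fus = 279.8 × 339.0 = 94850 J = 94.9 kJ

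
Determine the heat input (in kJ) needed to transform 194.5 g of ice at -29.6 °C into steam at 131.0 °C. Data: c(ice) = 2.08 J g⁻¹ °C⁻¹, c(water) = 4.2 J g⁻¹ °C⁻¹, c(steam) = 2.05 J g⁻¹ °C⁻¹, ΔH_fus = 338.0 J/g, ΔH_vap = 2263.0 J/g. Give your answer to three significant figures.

q = 612 kJ

q1 (heat ice -29.6→0.0 °C): 194.5 × 2.08 × 29.6 = 11975 J
q2 (melt at 0 °C): 194.5 × 338.0 = 65741 J
q3 (heat water 0.0→100.0 °C): 194.5 × 4.2 × 100.0 = 81690 J
q4 (vaporize at 100 °C): 194.5 × 2263.0 = 440154 J
q5 (heat steam 100.0→131.0 °C): 194.5 × 2.05 × 31.0 = 12360 J
Total: 11975 + 65741 + 81690 + 440154 + 12360 = 611920 J = 612 kJ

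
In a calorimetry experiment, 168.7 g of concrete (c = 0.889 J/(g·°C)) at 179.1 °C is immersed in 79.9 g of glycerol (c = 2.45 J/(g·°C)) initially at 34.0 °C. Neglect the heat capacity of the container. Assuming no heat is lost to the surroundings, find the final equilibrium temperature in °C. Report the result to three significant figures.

Heat lost by concrete = heat gained by glycerol.
(168.7)(0.889)(179.1 − T) = (79.9)(2.45)(T − 34.0)
149.9743 (179.1 − T) = 195.755 (T − 34.0)
26860 − 149.9743 T = 195.755 T − 6655.7
33515.7 = 345.7293 T
T = 96.94 °C

T_f = 96.9 °C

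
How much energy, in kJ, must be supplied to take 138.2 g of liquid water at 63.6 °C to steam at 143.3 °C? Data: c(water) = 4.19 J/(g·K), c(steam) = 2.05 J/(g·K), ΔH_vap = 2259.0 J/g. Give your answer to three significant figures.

q = 346 kJ

q1 (heat water 63.6→100.0 °C): 138.2 × 4.19 × 36.4 = 21078 J
q2 (vaporize at 100 °C): 138.2 × 2259.0 = 312194 J
q3 (heat steam 100.0→143.3 °C): 138.2 × 2.05 × 43.3 = 12267 J
Total: 21078 + 312194 + 12267 = 345539 J = 346 kJ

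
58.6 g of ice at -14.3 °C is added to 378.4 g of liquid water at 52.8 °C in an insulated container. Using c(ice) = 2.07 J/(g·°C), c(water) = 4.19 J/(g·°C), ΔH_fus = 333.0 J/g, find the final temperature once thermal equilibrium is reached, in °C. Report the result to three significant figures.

T_f = 34.1 °C

Heat to bring ice to 0 °C and melt it: q₁ = 58.6×2.07×14.3 + 58.6×333.0 = 21248 J
Heat the water can supply cooling to 0 °C: 378.4×4.19×52.8 = 83714.2 J > q₁, so all ice melts.
Energy balance: 378.4×4.19×(52.8 − T) = 21248 + 58.6×4.19×(T − 0)
1585.496(52.8 − T) = 21248 + 245.534 T
83714.2 − 21248 = 1831.030 T
T = 62466.2 / 1831.030 = 34.12 °C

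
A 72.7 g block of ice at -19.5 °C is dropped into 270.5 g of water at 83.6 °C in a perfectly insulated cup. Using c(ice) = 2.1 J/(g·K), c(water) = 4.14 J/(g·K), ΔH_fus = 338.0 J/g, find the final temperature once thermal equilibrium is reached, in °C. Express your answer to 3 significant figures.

T_f = 46.5 °C

Heat to bring ice to 0 °C and melt it: q₁ = 72.7×2.1×19.5 + 72.7×338.0 = 27550 J
Heat the water can supply cooling to 0 °C: 270.5×4.14×83.6 = 93621.1 J > q₁, so all ice melts.
Energy balance: 270.5×4.14×(83.6 − T) = 27550 + 72.7×4.14×(T − 0)
1119.87(83.6 − T) = 27550 + 300.978 T
93621.1 − 27550 = 1420.848 T
T = 66071.1 / 1420.848 = 46.50 °C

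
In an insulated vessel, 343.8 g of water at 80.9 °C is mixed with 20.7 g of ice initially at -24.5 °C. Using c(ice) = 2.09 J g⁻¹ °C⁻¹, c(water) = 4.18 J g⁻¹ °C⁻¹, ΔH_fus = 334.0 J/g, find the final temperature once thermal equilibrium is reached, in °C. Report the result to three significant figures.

Heat to bring ice to 0 °C and melt it: q₁ = 20.7×2.09×24.5 + 20.7×334.0 = 7973.7 J
Heat the water can supply cooling to 0 °C: 343.8×4.18×80.9 = 116260 J > q₁, so all ice melts.
Energy balance: 343.8×4.18×(80.9 − T) = 7973.7 + 20.7×4.18×(T − 0)
1437.084(80.9 − T) = 7973.7 + 86.526 T
116260 − 7973.7 = 1523.610 T
T = 108286.3 / 1523.610 = 71.07 °C

T_f = 71.1 °C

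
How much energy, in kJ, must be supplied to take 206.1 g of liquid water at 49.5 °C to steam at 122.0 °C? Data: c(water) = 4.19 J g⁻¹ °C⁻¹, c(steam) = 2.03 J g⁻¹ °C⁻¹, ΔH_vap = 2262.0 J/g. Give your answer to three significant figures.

q = 519 kJ

q1 (heat water 49.5→100.0 °C): 206.1 × 4.19 × 50.5 = 43610 J
q2 (vaporize at 100 °C): 206.1 × 2262.0 = 466198 J
q3 (heat steam 100.0→122.0 °C): 206.1 × 2.03 × 22.0 = 9204 J
Total: 43610 + 466198 + 9204 = 519012 J = 519 kJ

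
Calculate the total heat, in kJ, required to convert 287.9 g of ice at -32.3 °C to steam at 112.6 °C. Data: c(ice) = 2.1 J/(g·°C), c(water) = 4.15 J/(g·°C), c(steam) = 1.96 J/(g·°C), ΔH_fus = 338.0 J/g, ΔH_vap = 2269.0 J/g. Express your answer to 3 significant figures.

q = 897 kJ

q1 (heat ice -32.3→0.0 °C): 287.9 × 2.1 × 32.3 = 19528 J
q2 (melt at 0 °C): 287.9 × 338.0 = 97310 J
q3 (heat water 0.0→100.0 °C): 287.9 × 4.15 × 100.0 = 119479 J
q4 (vaporize at 100 °C): 287.9 × 2269.0 = 653245 J
q5 (heat steam 100.0→112.6 °C): 287.9 × 1.96 × 12.6 = 7110 J
Total: 19528 + 97310 + 119479 + 653245 + 7110 = 896672 J = 897 kJ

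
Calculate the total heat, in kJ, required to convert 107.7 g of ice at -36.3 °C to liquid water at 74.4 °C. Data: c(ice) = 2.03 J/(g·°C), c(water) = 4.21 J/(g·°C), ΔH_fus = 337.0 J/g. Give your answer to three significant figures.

q = 78.0 kJ

q1 (heat ice -36.3→0.0 °C): 107.7 × 2.03 × 36.3 = 7936 J
q2 (melt at 0 °C): 107.7 × 337.0 = 36295 J
q3 (heat water 0.0→74.4 °C): 107.7 × 4.21 × 74.4 = 33734 J
Total: 7936 + 36295 + 33734 = 77965 J = 78.0 kJ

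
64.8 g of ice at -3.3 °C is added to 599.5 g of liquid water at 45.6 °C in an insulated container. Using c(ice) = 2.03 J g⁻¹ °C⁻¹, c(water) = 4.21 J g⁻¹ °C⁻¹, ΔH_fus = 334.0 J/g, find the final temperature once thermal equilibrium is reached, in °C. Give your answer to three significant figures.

T_f = 33.3 °C

Heat to bring ice to 0 °C and melt it: q₁ = 64.8×2.03×3.3 + 64.8×334.0 = 22077 J
Heat the water can supply cooling to 0 °C: 599.5×4.21×45.6 = 115090 J > q₁, so all ice melts.
Energy balance: 599.5×4.21×(45.6 − T) = 22077 + 64.8×4.21×(T − 0)
2523.895(45.6 − T) = 22077 + 272.808 T
115090 − 22077 = 2796.703 T
T = 93013 / 2796.703 = 33.26 °C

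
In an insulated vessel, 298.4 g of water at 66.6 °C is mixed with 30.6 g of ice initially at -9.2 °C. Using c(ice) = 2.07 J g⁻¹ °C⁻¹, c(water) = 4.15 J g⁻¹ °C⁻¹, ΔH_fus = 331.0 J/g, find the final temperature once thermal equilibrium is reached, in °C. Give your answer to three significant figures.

T_f = 52.6 °C

Heat to bring ice to 0 °C and melt it: q₁ = 30.6×2.07×9.2 + 30.6×331.0 = 10711 J
Heat the water can supply cooling to 0 °C: 298.4×4.15×66.6 = 82474.8 J > q₁, so all ice melts.
Energy balance: 298.4×4.15×(66.6 − T) = 10711 + 30.6×4.15×(T − 0)
1238.36(66.6 − T) = 10711 + 126.99 T
82474.8 − 10711 = 1365.35 T
T = 71763.8 / 1365.35 = 52.56 °C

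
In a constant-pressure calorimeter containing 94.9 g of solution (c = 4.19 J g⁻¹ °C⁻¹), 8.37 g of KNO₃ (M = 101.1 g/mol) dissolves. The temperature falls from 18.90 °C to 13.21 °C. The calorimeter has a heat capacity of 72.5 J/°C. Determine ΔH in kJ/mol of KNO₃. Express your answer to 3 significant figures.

|ΔT| = |13.21 − 18.90| = 5.69 °C
|q_surr| = (94.9 × 4.19 + 72.5) × 5.69 = 470.131 × 5.69 = 2675 J
n(KNO₃) = 8.37 / 101.1 = 0.08279 mol
Temperature fell, so q_rxn = +|q_surr| = 2.675 kJ
ΔH = q_rxn / n = 32.31 kJ/mol

ΔH = 32.3 kJ/mol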